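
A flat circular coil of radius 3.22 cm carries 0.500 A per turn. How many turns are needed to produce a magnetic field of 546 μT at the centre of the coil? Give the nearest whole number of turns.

N = 56

For an N-turn coil, B = Nμ₀I/(2R). A single turn gives B₁ = 9.76×10⁻⁶ T with R = 0.0322 m.
N = B/B₁ = 5.46×10⁻⁴ / 9.76×10⁻⁶ = 55.96.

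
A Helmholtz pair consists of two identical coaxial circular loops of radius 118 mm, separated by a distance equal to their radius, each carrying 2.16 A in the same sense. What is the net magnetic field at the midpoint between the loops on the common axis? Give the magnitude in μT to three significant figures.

B ≈ 16.5 μT

Each loop contributes B = μ₀IR²/[2(R²+z²)^(3/2)] on the axis, with z measured from that loop.
Loop 1 (z = 0.059 m): B₁ = 8.23×10⁻⁶ T. Loop 2 (z = 0.059 m): B₂ = 8.23×10⁻⁶ T.
The fields add: B = B₁ + B₂ = 1.65×10⁻⁵ T.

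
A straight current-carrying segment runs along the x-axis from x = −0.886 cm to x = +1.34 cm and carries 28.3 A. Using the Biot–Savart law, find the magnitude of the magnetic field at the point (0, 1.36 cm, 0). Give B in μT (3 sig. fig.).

B ≈ 260 μT

For a finite straight segment, B = (μ₀I/4πd)(sinθ₁ + sinθ₂), where θ₁, θ₂ are the angles from the perpendicular to each end.
The perpendicular distance is d = 0.0136 m; the end-offsets along the wire are a = 0.00886 m and b = 0.0134 m.
sinθ₁ = 0.00886/√(0.00886²+0.0136²) = 0.5459; sinθ₂ = 0.0134/√(0.0134²+0.0136²) = 0.7018.
B = (4π×10⁻⁷ × 28.3) / (4π × 0.0136) × (0.5459 + 0.7018) = 2.60×10⁻⁴ T.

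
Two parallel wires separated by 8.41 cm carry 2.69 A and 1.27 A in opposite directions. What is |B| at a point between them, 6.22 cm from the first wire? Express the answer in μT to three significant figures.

B ≈ 20.2 μT

Each long wire gives B = μ₀I/(2πd). Distances are d₁ = 0.0622 m and d₂ = 0.0219 m.
B₁ = 8.65×10⁻⁶ T, B₂ = 1.16×10⁻⁵ T.
Between antiparallel currents both contributions point the same way, so they add. B = B₁ + B₂ = 8.65×10⁻⁶ + 1.16×10⁻⁵ = 2.02×10⁻⁵ T.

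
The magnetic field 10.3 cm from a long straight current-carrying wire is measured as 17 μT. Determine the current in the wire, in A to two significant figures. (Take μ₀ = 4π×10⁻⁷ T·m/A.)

I ≈ 8.8 A

For a long straight wire B = μ₀I/(2πd), so I = 2πdB/μ₀.
I = 2π × 0.103 × 1.70×10⁻⁵ / (4π×10⁻⁷) = 8.76 A.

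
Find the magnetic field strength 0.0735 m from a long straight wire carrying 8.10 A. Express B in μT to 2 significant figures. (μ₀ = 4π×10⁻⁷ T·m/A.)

B ≈ 22 μT

For an infinitely long straight wire, B = μ₀I/(2πd).
B = (4π×10⁻⁷ × 8.10) / (2π × 0.0735) = 2.20×10⁻⁵ T.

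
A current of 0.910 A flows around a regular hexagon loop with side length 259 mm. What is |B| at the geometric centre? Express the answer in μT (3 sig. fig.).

B ≈ 2.43 μT

Each side is a finite straight segment at perpendicular distance d = a/(2 tan(π/6)) = 0.2243 m from the centre, with end-angles ±π/6.
One side contributes B₁ = (μ₀I/4πd)·2 sin(π/6) = 4.06×10⁻⁷ T.
All 6 sides add in the same direction: B = 6 × 4.06×10⁻⁷ = 2.43×10⁻⁶ T.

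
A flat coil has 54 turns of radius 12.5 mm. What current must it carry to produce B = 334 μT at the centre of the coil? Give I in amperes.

For an N-turn coil, B = Nμ₀I/(2R) with R = 0.0125 m, so I = 2RB/(Nμ₀) = 2 × 0.0125 × 3.34×10⁻⁴ / (54 × 4π×10⁻⁷) = 0.123 A.

I ≈ 0.123 A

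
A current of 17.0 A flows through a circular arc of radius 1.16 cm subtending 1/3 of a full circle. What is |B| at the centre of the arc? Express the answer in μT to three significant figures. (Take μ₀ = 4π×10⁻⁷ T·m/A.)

The Biot–Savart field of a circular arc at its centre is B = μ₀Iφ/(4πR), with φ = 2.094 rad.
B = (4π×10⁻⁷ × 17.0 × 2.094) / (4π × 0.0116) = 3.07×10⁻⁴ T.

B ≈ 307 μT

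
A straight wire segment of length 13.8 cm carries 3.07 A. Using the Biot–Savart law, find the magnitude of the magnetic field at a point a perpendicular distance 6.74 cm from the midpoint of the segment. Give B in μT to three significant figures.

B ≈ 6.52 μT

For a finite straight segment, B = (μ₀I/4πd)(sinθ₁ + sinθ₂), where θ₁, θ₂ are the angles from the perpendicular to each end.
The perpendicular from the point meets the wire at its midpoint, so each end is L/2 = 0.069 m away along the wire.
sinθ₁ = 0.069/√(0.069²+0.0674²) = 0.7154; sinθ₂ = 0.069/√(0.069²+0.0674²) = 0.7154.
B = (4π×10⁻⁷ × 3.07) / (4π × 0.0674) × (0.7154 + 0.7154) = 6.52×10⁻⁶ T.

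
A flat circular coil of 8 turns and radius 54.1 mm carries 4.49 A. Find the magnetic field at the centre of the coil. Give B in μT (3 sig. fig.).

For an N-turn flat coil, B = Nμ₀I/(2R) with R = 0.0541 m.
B = 8 × 5.21×10⁻⁵ T = 4.17×10⁻⁴ T.

B ≈ 417 μT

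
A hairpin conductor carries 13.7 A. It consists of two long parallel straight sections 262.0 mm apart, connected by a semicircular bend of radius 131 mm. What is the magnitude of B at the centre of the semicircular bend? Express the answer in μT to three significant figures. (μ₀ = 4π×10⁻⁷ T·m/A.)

The semicircular arc contributes B_arc = μ₀I·π/(4πR) = μ₀I/(4R) = 3.29×10⁻⁵ T.
Each semi-infinite lead is at perpendicular distance R = 0.131 m from the centre, with the perpendicular foot at its near end, so it contributes μ₀I/(4πR); both point the same way, together 2.09×10⁻⁵ T.
Arc and leads all point the same direction: B = 3.29×10⁻⁵ + 2.09×10⁻⁵ = 5.38×10⁻⁵ T.

B ≈ 53.8 μT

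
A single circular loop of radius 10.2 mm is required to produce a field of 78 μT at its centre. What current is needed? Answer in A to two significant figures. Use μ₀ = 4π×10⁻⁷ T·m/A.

At the centre of a circular loop B = μ₀I/(2R), so I = 2RB/μ₀.
With R = 0.0102 m, I = 2 × 0.0102 × 7.80×10⁻⁵ / (4π×10⁻⁷) = 1.27 A.

I ≈ 1.3 A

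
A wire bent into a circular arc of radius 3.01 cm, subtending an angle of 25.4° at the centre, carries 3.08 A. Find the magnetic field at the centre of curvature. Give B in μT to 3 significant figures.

B ≈ 4.54 μT

The Biot–Savart field of a circular arc at its centre is B = μ₀Iφ/(4πR), with φ = 0.4433 rad.
B = (4π×10⁻⁷ × 3.08 × 0.4433) / (4π × 0.0301) = 4.54×10⁻⁶ T.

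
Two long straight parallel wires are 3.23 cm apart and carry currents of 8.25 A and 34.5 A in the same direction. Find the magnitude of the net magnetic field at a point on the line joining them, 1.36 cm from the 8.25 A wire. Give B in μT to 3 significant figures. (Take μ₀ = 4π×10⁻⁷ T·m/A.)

B ≈ 248 μT

Each long wire gives B = μ₀I/(2πd). Distances are d₁ = 0.0136 m and d₂ = 0.0187 m.
B₁ = 1.21×10⁻⁴ T, B₂ = 3.69×10⁻⁴ T.
Between parallel currents the two contributions point in opposite directions, so they subtract. B = |B₁ − B₂| = |1.21×10⁻⁴ − 3.69×10⁻⁴| = 2.48×10⁻⁴ T.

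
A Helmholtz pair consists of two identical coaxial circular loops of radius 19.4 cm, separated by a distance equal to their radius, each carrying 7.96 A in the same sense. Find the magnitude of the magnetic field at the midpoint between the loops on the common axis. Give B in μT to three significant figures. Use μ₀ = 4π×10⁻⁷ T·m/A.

Each loop contributes B = μ₀IR²/[2(R²+z²)^(3/2)] on the axis, with z measured from that loop.
Loop 1 (z = 0.097 m): B₁ = 1.84×10⁻⁵ T. Loop 2 (z = 0.097 m): B₂ = 1.84×10⁻⁵ T.
The fields add: B = B₁ + B₂ = 3.69×10⁻⁵ T.

B ≈ 36.9 μT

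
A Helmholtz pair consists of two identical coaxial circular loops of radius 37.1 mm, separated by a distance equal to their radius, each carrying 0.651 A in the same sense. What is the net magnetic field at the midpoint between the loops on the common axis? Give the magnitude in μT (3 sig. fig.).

Each loop contributes B = μ₀IR²/[2(R²+z²)^(3/2)] on the axis, with z measured from that loop.
Loop 1 (z = 0.01855 m): B₁ = 7.89×10⁻⁶ T. Loop 2 (z = 0.01855 m): B₂ = 7.89×10⁻⁶ T.
The fields add: B = B₁ + B₂ = 1.58×10⁻⁵ T.

B ≈ 15.8 μT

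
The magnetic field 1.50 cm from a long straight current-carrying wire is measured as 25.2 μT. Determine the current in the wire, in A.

I ≈ 1.89 A

For a long straight wire B = μ₀I/(2πd), so I = 2πdB/μ₀.
I = 2π × 0.015 × 2.52×10⁻⁵ / (4π×10⁻⁷) = 1.89 A.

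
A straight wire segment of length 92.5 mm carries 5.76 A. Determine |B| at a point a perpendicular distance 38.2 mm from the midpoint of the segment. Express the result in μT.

B ≈ 23.3 μT

For a finite straight segment, B = (μ₀I/4πd)(sinθ₁ + sinθ₂), where θ₁, θ₂ are the angles from the perpendicular to each end.
The perpendicular from the point meets the wire at its midpoint, so each end is L/2 = 0.04625 m away along the wire.
sinθ₁ = 0.04625/√(0.04625²+0.0382²) = 0.7710; sinθ₂ = 0.04625/√(0.04625²+0.0382²) = 0.7710.
B = (4π×10⁻⁷ × 5.76) / (4π × 0.0382) × (0.7710 + 0.7710) = 2.33×10⁻⁵ T.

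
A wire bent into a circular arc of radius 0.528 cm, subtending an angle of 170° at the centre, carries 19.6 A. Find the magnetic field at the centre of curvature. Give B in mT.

B ≈ 1.10 mT

The Biot–Savart field of a circular arc at its centre is B = μ₀Iφ/(4πR), with φ = 2.967 rad.
B = (4π×10⁻⁷ × 19.6 × 2.967) / (4π × 0.00528) = 1.10×10⁻³ T.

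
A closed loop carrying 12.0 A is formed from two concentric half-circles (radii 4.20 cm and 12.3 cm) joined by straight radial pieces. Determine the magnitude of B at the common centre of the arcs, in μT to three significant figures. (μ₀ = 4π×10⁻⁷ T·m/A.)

B ≈ 59.1 μT

The radial connectors point toward the centre, so dl × r̂ = 0 and they contribute nothing.
Each semicircle gives μ₀I/(4R): inner arc 8.98×10⁻⁵ T, outer arc 3.06×10⁻⁵ T.
The two arcs carry current in opposite angular senses, so their fields oppose: B = |8.98×10⁻⁵ − 3.06×10⁻⁵| = 5.91×10⁻⁵ T.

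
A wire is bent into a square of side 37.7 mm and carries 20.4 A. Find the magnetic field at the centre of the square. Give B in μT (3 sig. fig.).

B ≈ 612 μT

Each side is a finite straight segment at perpendicular distance d = a/(2 tan(π/4)) = 0.01885 m from the centre, with end-angles ±π/4.
One side contributes B₁ = (μ₀I/4πd)·2 sin(π/4) = 1.53×10⁻⁴ T.
All 4 sides add in the same direction: B = 4 × 1.53×10⁻⁴ = 6.12×10⁻⁴ T.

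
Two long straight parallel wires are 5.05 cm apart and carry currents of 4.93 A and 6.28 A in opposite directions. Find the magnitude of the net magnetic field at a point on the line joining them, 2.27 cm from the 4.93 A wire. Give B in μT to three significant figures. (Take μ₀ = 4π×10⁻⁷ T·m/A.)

B ≈ 88.6 μT

Each long wire gives B = μ₀I/(2πd). Distances are d₁ = 0.0227 m and d₂ = 0.0278 m.
B₁ = 4.34×10⁻⁵ T, B₂ = 4.52×10⁻⁵ T.
Between antiparallel currents both contributions point the same way, so they add. B = B₁ + B₂ = 4.34×10⁻⁵ + 4.52×10⁻⁵ = 8.86×10⁻⁵ T.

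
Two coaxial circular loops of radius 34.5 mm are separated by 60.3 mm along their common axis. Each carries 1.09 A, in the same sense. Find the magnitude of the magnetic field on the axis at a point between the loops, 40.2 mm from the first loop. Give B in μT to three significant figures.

Each loop contributes B = μ₀IR²/[2(R²+z²)^(3/2)] on the axis, with z measured from that loop.
Loop 1 (z = 0.0402 m): B₁ = 5.48×10⁻⁶ T. Loop 2 (z = 0.0201 m): B₂ = 1.28×10⁻⁵ T.
The fields add: B = B₁ + B₂ = 1.83×10⁻⁵ T.

B ≈ 18.3 μT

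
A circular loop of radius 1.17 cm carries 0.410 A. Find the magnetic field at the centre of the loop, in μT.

B ≈ 22.0 μT

At the centre of a circular loop the Biot–Savart law gives B = μ₀I/(2R).
B = (4π×10⁻⁷ × 0.410) / (2 × 0.0117) = 2.20×10⁻⁵ T.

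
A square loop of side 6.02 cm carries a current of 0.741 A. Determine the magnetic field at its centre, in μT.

Each side is a finite straight segment at perpendicular distance d = a/(2 tan(π/4)) = 0.0301 m from the centre, with end-angles ±π/4.
One side contributes B₁ = (μ₀I/4πd)·2 sin(π/4) = 3.48×10⁻⁶ T.
All 4 sides add in the same direction: B = 4 × 3.48×10⁻⁶ = 1.39×10⁻⁵ T.

B ≈ 13.9 μT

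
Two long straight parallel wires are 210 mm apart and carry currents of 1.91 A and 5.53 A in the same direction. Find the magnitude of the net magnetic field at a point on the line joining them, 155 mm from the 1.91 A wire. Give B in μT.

B ≈ 17.6 μT

Each long wire gives B = μ₀I/(2πd). Distances are d₁ = 0.155 m and d₂ = 0.055 m.
B₁ = 2.46×10⁻⁶ T, B₂ = 2.01×10⁻⁵ T.
Between parallel currents the two contributions point in opposite directions, so they subtract. B = |B₁ − B₂| = |2.46×10⁻⁶ − 2.01×10⁻⁵| = 1.76×10⁻⁵ T.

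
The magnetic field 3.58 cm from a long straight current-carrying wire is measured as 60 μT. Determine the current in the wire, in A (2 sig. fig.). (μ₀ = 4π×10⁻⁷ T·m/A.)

I ≈ 11 A

For a long straight wire B = μ₀I/(2πd), so I = 2πdB/μ₀.
I = 2π × 0.0358 × 6.00×10⁻⁵ / (4π×10⁻⁷) = 10.7 A.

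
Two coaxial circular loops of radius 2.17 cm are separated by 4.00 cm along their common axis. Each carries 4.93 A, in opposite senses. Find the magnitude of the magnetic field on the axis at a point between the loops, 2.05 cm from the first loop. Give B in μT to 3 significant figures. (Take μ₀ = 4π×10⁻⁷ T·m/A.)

Each loop contributes B = μ₀IR²/[2(R²+z²)^(3/2)] on the axis, with z measured from that loop.
Loop 1 (z = 0.0205 m): B₁ = 5.48×10⁻⁵ T. Loop 2 (z = 0.0195 m): B₂ = 5.87×10⁻⁵ T.
The fields oppose: B = |B₁ − B₂| = 3.91×10⁻⁶ T.

B ≈ 3.91 μT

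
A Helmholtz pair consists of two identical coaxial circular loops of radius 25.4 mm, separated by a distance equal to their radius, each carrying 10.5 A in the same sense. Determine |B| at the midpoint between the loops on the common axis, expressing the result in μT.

Each loop contributes B = μ₀IR²/[2(R²+z²)^(3/2)] on the axis, with z measured from that loop.
Loop 1 (z = 0.0127 m): B₁ = 1.86×10⁻⁴ T. Loop 2 (z = 0.0127 m): B₂ = 1.86×10⁻⁴ T.
The fields add: B = B₁ + B₂ = 3.72×10⁻⁴ T.

B ≈ 372 μT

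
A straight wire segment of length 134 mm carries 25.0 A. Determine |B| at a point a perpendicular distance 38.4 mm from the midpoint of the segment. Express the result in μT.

B ≈ 113 μT

For a finite straight segment, B = (μ₀I/4πd)(sinθ₁ + sinθ₂), where θ₁, θ₂ are the angles from the perpendicular to each end.
The perpendicular from the point meets the wire at its midpoint, so each end is L/2 = 0.067 m away along the wire.
sinθ₁ = 0.067/√(0.067²+0.0384²) = 0.8676; sinθ₂ = 0.067/√(0.067²+0.0384²) = 0.8676.
B = (4π×10⁻⁷ × 25.0) / (4π × 0.0384) × (0.8676 + 0.8676) = 1.13×10⁻⁴ T.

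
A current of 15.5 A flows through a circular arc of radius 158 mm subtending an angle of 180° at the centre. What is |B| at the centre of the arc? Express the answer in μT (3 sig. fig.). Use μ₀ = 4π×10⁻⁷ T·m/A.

B ≈ 30.8 μT

The Biot–Savart field of a circular arc at its centre is B = μ₀Iφ/(4πR), with φ = 3.142 rad.
B = (4π×10⁻⁷ × 15.5 × 3.142) / (4π × 0.158) = 3.08×10⁻⁵ T.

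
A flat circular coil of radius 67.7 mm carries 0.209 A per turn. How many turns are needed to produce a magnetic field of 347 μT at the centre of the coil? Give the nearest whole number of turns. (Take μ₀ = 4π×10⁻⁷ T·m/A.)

N = 179

For an N-turn coil, B = Nμ₀I/(2R). A single turn gives B₁ = 1.94×10⁻⁶ T with R = 0.0677 m.
N = B/B₁ = 3.47×10⁻⁴ / 1.94×10⁻⁶ = 178.89.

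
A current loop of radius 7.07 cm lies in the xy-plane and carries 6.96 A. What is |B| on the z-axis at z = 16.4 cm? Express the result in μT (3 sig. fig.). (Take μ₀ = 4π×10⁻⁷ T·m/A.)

On the axis of a circular loop, B = μ₀IR² / [2(R²+z²)^(3/2)].
R² + z² = (0.0707)² + (0.164)² = 0.03189 m², and (R²+z²)^(3/2) = 5.70×10⁻³ m³.
B = (4π×10⁻⁷ × 6.96 × 0.004998) / (2 × 5.70×10⁻³) = 3.84×10⁻⁶ T.

B ≈ 3.84 μT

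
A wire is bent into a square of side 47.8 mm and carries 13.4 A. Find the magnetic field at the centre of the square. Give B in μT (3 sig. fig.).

B ≈ 317 μT

Each side is a finite straight segment at perpendicular distance d = a/(2 tan(π/4)) = 0.0239 m from the centre, with end-angles ±π/4.
One side contributes B₁ = (μ₀I/4πd)·2 sin(π/4) = 7.93×10⁻⁵ T.
All 4 sides add in the same direction: B = 4 × 7.93×10⁻⁵ = 3.17×10⁻⁴ T.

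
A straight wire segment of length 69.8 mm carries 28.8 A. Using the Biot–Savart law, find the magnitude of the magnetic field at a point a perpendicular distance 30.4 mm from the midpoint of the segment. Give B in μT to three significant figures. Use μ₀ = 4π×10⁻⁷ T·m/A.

For a finite straight segment, B = (μ₀I/4πd)(sinθ₁ + sinθ₂), where θ₁, θ₂ are the angles from the perpendicular to each end.
The perpendicular from the point meets the wire at its midpoint, so each end is L/2 = 0.0349 m away along the wire.
sinθ₁ = 0.0349/√(0.0349²+0.0304²) = 0.7540; sinθ₂ = 0.0349/√(0.0349²+0.0304²) = 0.7540.
B = (4π×10⁻⁷ × 28.8) / (4π × 0.0304) × (0.7540 + 0.7540) = 1.43×10⁻⁴ T.

B ≈ 143 μT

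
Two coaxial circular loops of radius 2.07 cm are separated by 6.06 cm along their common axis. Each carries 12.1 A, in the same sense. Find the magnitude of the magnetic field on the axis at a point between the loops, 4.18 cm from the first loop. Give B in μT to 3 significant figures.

B ≈ 181 μT

Each loop contributes B = μ₀IR²/[2(R²+z²)^(3/2)] on the axis, with z measured from that loop.
Loop 1 (z = 0.0418 m): B₁ = 3.21×10⁻⁵ T. Loop 2 (z = 0.0188 m): B₂ = 1.49×10⁻⁴ T.
The fields add: B = B₁ + B₂ = 1.81×10⁻⁴ T.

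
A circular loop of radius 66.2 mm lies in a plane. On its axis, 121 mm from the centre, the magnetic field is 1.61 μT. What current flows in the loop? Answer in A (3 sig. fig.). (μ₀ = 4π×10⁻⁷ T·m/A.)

On the axis of a loop, B = μ₀IR²/[2(R²+z²)^(3/2)], so I = 2B(R²+z²)^(3/2)/(μ₀R²).
R² + z² = 0.004382 + 0.01464 = 0.01902 m²; raised to 3/2 gives 2.62×10⁻³ m³.
I = 2 × 1.61×10⁻⁶ × 2.62×10⁻³ / (1.26×10⁻⁶ × 0.004382) = 1.53 A.

I ≈ 1.53 A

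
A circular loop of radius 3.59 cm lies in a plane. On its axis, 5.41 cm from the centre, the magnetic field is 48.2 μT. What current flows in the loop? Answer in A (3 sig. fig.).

On the axis of a loop, B = μ₀IR²/[2(R²+z²)^(3/2)], so I = 2B(R²+z²)^(3/2)/(μ₀R²).
R² + z² = 0.001289 + 0.002927 = 0.004216 m²; raised to 3/2 gives 2.74×10⁻⁴ m³.
I = 2 × 4.82×10⁻⁵ × 2.74×10⁻⁴ / (1.26×10⁻⁶ × 0.001289) = 16.3 A.

I ≈ 16.3 A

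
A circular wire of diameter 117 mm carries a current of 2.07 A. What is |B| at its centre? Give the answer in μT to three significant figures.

B ≈ 22.2 μT

At the centre of a circular loop the Biot–Savart law gives B = μ₀I/(2R) (so R = 0.0585 m).
B = (4π×10⁻⁷ × 2.07) / (2 × 0.0585) = 2.22×10⁻⁵ T.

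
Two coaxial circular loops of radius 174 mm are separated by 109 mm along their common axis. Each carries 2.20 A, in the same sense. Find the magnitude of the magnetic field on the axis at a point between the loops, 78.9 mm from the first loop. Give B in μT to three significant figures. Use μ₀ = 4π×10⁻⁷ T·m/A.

B ≈ 13.6 μT

Each loop contributes B = μ₀IR²/[2(R²+z²)^(3/2)] on the axis, with z measured from that loop.
Loop 1 (z = 0.0789 m): B₁ = 6.00×10⁻⁶ T. Loop 2 (z = 0.0301 m): B₂ = 7.60×10⁻⁶ T.
The fields add: B = B₁ + B₂ = 1.36×10⁻⁵ T.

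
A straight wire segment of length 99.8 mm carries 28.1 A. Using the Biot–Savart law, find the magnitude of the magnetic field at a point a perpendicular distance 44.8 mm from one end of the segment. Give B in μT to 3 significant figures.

B ≈ 57.2 μT

For a finite straight segment, B = (μ₀I/4πd)(sinθ₁ + sinθ₂), where θ₁, θ₂ are the angles from the perpendicular to each end.
The perpendicular foot is at one end, so the two end-offsets along the wire are 0 and L = 0.0998 m.
sinθ₁ = 0/√(0²+0.0448²) = 0.0000; sinθ₂ = 0.0998/√(0.0998²+0.0448²) = 0.9123.
B = (4π×10⁻⁷ × 28.1) / (4π × 0.0448) × (0.0000 + 0.9123) = 5.72×10⁻⁵ T.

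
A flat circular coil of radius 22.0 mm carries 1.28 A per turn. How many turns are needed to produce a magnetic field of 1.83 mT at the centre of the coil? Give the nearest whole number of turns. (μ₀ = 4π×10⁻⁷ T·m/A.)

For an N-turn coil, B = Nμ₀I/(2R). A single turn gives B₁ = 3.66×10⁻⁵ T with R = 0.022 m.
N = B/B₁ = 1.83×10⁻³ / 3.66×10⁻⁵ = 50.06.

N = 50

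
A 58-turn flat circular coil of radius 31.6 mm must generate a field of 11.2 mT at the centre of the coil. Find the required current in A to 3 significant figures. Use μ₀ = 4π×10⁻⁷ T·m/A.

For an N-turn coil, B = Nμ₀I/(2R) with R = 0.0316 m, so I = 2RB/(Nμ₀) = 2 × 0.0316 × 1.12×10⁻² / (58 × 4π×10⁻⁷) = 9.71 A.

I ≈ 9.71 A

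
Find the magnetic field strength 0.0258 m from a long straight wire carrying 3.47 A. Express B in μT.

For an infinitely long straight wire, B = μ₀I/(2πd).
B = (4π×10⁻⁷ × 3.47) / (2π × 0.0258) = 2.69×10⁻⁵ T.

B ≈ 26.9 μT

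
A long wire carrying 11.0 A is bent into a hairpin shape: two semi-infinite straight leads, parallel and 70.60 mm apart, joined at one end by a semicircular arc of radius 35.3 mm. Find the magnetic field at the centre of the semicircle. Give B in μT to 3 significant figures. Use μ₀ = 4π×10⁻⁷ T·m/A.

B ≈ 160 μT

The semicircular arc contributes B_arc = μ₀I·π/(4πR) = μ₀I/(4R) = 9.79×10⁻⁵ T.
Each semi-infinite lead is at perpendicular distance R = 0.0353 m from the centre, with the perpendicular foot at its near end, so it contributes μ₀I/(4πR); both point the same way, together 6.23×10⁻⁵ T.
Arc and leads all point the same direction: B = 9.79×10⁻⁵ + 6.23×10⁻⁵ = 1.60×10⁻⁴ T.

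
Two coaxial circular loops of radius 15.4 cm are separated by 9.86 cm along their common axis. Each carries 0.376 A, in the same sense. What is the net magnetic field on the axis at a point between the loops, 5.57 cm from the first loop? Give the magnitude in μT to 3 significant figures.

B ≈ 2.65 μT

Each loop contributes B = μ₀IR²/[2(R²+z²)^(3/2)] on the axis, with z measured from that loop.
Loop 1 (z = 0.0557 m): B₁ = 1.28×10⁻⁶ T. Loop 2 (z = 0.0429 m): B₂ = 1.37×10⁻⁶ T.
The fields add: B = B₁ + B₂ = 2.65×10⁻⁶ T.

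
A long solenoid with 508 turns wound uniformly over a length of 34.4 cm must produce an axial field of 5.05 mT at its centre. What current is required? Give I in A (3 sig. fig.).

Inside a long solenoid B = μ₀nI with n = 1477 m⁻¹, so I = B/(μ₀n).
I = 5.05×10⁻³ / (4π×10⁻⁷ × 1477) = 2.72 A.

I ≈ 2.72 A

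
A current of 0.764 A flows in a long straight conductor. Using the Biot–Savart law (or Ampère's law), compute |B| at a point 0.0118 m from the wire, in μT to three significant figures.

For an infinitely long straight wire, B = μ₀I/(2πd).
B = (4π×10⁻⁷ × 0.764) / (2π × 0.0118) = 1.29×10⁻⁵ T.

B ≈ 12.9 μT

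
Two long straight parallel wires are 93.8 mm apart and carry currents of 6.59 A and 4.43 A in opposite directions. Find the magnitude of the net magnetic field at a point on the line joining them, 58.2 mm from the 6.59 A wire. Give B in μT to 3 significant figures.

B ≈ 47.5 μT

Each long wire gives B = μ₀I/(2πd). Distances are d₁ = 0.0582 m and d₂ = 0.0356 m.
B₁ = 2.26×10⁻⁵ T, B₂ = 2.49×10⁻⁵ T.
Between antiparallel currents both contributions point the same way, so they add. B = B₁ + B₂ = 2.26×10⁻⁵ + 2.49×10⁻⁵ = 4.75×10⁻⁵ T.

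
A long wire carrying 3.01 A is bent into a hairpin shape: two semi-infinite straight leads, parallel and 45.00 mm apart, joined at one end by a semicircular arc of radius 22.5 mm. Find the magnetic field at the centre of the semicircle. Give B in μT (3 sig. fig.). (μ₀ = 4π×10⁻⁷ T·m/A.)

The semicircular arc contributes B_arc = μ₀I·π/(4πR) = μ₀I/(4R) = 4.20×10⁻⁵ T.
Each semi-infinite lead is at perpendicular distance R = 0.0225 m from the centre, with the perpendicular foot at its near end, so it contributes μ₀I/(4πR); both point the same way, together 2.68×10⁻⁵ T.
Arc and leads all point the same direction: B = 4.20×10⁻⁵ + 2.68×10⁻⁵ = 6.88×10⁻⁵ T.

B ≈ 68.8 μT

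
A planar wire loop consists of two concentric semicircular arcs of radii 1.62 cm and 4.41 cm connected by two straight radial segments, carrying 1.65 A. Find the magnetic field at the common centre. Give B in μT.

B ≈ 20.2 μT

The radial connectors point toward the centre, so dl × r̂ = 0 and they contribute nothing.
Each semicircle gives μ₀I/(4R): inner arc 3.20×10⁻⁵ T, outer arc 1.18×10⁻⁵ T.
The two arcs carry current in opposite angular senses, so their fields oppose: B = |3.20×10⁻⁵ − 1.18×10⁻⁵| = 2.02×10⁻⁵ T.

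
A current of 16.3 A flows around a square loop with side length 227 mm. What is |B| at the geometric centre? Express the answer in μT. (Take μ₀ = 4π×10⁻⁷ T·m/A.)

B ≈ 81.2 μT

Each side is a finite straight segment at perpendicular distance d = a/(2 tan(π/4)) = 0.1135 m from the centre, with end-angles ±π/4.
One side contributes B₁ = (μ₀I/4πd)·2 sin(π/4) = 2.03×10⁻⁵ T.
All 4 sides add in the same direction: B = 4 × 2.03×10⁻⁵ = 8.12×10⁻⁵ T.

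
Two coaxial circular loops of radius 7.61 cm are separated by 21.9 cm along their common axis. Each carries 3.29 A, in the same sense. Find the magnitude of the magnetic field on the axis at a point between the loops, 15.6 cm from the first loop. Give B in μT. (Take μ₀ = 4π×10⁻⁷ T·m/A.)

Each loop contributes B = μ₀IR²/[2(R²+z²)^(3/2)] on the axis, with z measured from that loop.
Loop 1 (z = 0.156 m): B₁ = 2.29×10⁻⁶ T. Loop 2 (z = 0.063 m): B₂ = 1.24×10⁻⁵ T.
The fields add: B = B₁ + B₂ = 1.47×10⁻⁵ T.

B ≈ 14.7 μT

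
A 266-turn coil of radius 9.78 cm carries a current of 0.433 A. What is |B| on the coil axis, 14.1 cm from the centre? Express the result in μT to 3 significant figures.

For an N-turn flat coil, B = Nμ₀IR²/[2(R²+z²)^(3/2)] with R = 0.0978 m, z = 0.141 m.
B = 266 × 5.15×10⁻⁷ T = 1.37×10⁻⁴ T.

B ≈ 137 μT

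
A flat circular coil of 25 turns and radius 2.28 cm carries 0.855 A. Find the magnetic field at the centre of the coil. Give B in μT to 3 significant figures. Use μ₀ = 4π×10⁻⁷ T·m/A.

For an N-turn flat coil, B = Nμ₀I/(2R) with R = 0.0228 m.
B = 25 × 2.36×10⁻⁵ T = 5.89×10⁻⁴ T.

B ≈ 589 μT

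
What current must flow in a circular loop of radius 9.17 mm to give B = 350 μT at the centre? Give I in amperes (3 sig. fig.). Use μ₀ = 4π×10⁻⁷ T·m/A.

At the centre of a circular loop B = μ₀I/(2R), so I = 2RB/μ₀.
With R = 0.00917 m, I = 2 × 0.00917 × 3.50×10⁻⁴ / (4π×10⁻⁷) = 5.11 A.

I ≈ 5.11 A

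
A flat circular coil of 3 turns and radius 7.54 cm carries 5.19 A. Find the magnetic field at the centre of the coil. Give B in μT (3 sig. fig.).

B ≈ 130 μT

For an N-turn flat coil, B = Nμ₀I/(2R) with R = 0.0754 m.
B = 3 × 4.32×10⁻⁵ T = 1.30×10⁻⁴ T.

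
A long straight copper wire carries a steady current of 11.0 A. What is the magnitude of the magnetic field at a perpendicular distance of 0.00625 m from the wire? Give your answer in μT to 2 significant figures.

B ≈ 350 μT

For an infinitely long straight wire, B = μ₀I/(2πd).
B = (4π×10⁻⁷ × 11.0) / (2π × 0.00625) = 3.52×10⁻⁴ T.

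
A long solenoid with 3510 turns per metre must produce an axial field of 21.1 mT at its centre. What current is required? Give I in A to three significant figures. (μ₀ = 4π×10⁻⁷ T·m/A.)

Inside a long solenoid B = μ₀nI with n = 3510 m⁻¹, so I = B/(μ₀n).
I = 2.11×10⁻² / (4π×10⁻⁷ × 3510) = 4.78 A.

I ≈ 4.78 A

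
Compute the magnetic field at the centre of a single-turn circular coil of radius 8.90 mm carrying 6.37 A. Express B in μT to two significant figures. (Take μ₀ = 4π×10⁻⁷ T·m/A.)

B ≈ 450 μT

At the centre of a circular loop the Biot–Savart law gives B = μ₀I/(2R).
B = (4π×10⁻⁷ × 6.37) / (2 × 0.0089) = 4.50×10⁻⁴ T.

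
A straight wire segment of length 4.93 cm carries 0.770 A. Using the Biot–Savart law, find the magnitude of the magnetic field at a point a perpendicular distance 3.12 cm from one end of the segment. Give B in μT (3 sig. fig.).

For a finite straight segment, B = (μ₀I/4πd)(sinθ₁ + sinθ₂), where θ₁, θ₂ are the angles from the perpendicular to each end.
The perpendicular foot is at one end, so the two end-offsets along the wire are 0 and L = 0.0493 m.
sinθ₁ = 0/√(0²+0.0312²) = 0.0000; sinθ₂ = 0.0493/√(0.0493²+0.0312²) = 0.8450.
B = (4π×10⁻⁷ × 0.770) / (4π × 0.0312) × (0.0000 + 0.8450) = 2.09×10⁻⁶ T.

B ≈ 2.09 μT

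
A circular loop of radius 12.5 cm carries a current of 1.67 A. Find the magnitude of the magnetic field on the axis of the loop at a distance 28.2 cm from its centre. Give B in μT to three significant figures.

B ≈ 0.559 μT

On the axis of a circular loop, B = μ₀IR² / [2(R²+z²)^(3/2)].
R² + z² = (0.125)² + (0.282)² = 0.09515 m², and (R²+z²)^(3/2) = 2.93×10⁻² m³.
B = (4π×10⁻⁷ × 1.67 × 0.01562) / (2 × 2.93×10⁻²) = 5.59×10⁻⁷ T.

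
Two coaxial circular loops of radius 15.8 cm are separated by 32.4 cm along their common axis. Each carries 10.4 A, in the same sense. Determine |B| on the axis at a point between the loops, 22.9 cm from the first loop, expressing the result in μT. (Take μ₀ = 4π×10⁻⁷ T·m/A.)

Each loop contributes B = μ₀IR²/[2(R²+z²)^(3/2)] on the axis, with z measured from that loop.
Loop 1 (z = 0.229 m): B₁ = 7.57×10⁻⁶ T. Loop 2 (z = 0.095 m): B₂ = 2.60×10⁻⁵ T.
The fields add: B = B₁ + B₂ = 3.36×10⁻⁵ T.

B ≈ 33.6 μT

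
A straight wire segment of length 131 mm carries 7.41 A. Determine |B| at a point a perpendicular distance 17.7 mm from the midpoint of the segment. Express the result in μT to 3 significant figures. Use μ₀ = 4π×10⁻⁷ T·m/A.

For a finite straight segment, B = (μ₀I/4πd)(sinθ₁ + sinθ₂), where θ₁, θ₂ are the angles from the perpendicular to each end.
The perpendicular from the point meets the wire at its midpoint, so each end is L/2 = 0.0655 m away along the wire.
sinθ₁ = 0.0655/√(0.0655²+0.0177²) = 0.9654; sinθ₂ = 0.0655/√(0.0655²+0.0177²) = 0.9654.
B = (4π×10⁻⁷ × 7.41) / (4π × 0.0177) × (0.9654 + 0.9654) = 8.08×10⁻⁵ T.

B ≈ 80.8 μT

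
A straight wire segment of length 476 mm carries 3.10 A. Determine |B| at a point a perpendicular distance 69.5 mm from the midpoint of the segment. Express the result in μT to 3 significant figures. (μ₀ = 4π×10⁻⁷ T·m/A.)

B ≈ 8.56 μT

For a finite straight segment, B = (μ₀I/4πd)(sinθ₁ + sinθ₂), where θ₁, θ₂ are the angles from the perpendicular to each end.
The perpendicular from the point meets the wire at its midpoint, so each end is L/2 = 0.238 m away along the wire.
sinθ₁ = 0.238/√(0.238²+0.0695²) = 0.9599; sinθ₂ = 0.238/√(0.238²+0.0695²) = 0.9599.
B = (4π×10⁻⁷ × 3.10) / (4π × 0.0695) × (0.9599 + 0.9599) = 8.56×10⁻⁶ T.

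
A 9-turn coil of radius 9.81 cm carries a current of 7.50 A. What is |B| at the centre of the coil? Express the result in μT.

B ≈ 432 μT

For an N-turn flat coil, B = Nμ₀I/(2R) with R = 0.0981 m.
B = 9 × 4.80×10⁻⁵ T = 4.32×10⁻⁴ T.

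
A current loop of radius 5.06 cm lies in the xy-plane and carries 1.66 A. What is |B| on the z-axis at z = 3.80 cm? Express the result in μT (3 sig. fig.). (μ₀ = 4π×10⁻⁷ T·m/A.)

On the axis of a circular loop, B = μ₀IR² / [2(R²+z²)^(3/2)].
R² + z² = (0.0506)² + (0.038)² = 0.004004 m², and (R²+z²)^(3/2) = 2.53×10⁻⁴ m³.
B = (4π×10⁻⁷ × 1.66 × 0.00256) / (2 × 2.53×10⁻⁴) = 1.05×10⁻⁵ T.

B ≈ 10.5 μT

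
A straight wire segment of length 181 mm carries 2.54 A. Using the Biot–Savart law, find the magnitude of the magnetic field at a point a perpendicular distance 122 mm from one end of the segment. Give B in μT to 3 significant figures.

For a finite straight segment, B = (μ₀I/4πd)(sinθ₁ + sinθ₂), where θ₁, θ₂ are the angles from the perpendicular to each end.
The perpendicular foot is at one end, so the two end-offsets along the wire are 0 and L = 0.181 m.
sinθ₁ = 0/√(0²+0.122²) = 0.0000; sinθ₂ = 0.181/√(0.181²+0.122²) = 0.8292.
B = (4π×10⁻⁷ × 2.54) / (4π × 0.122) × (0.0000 + 0.8292) = 1.73×10⁻⁶ T.

B ≈ 1.73 μT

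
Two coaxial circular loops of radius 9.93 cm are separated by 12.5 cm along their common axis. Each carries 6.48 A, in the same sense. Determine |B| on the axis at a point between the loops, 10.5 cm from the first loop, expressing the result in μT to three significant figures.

B ≈ 51.9 μT

Each loop contributes B = μ₀IR²/[2(R²+z²)^(3/2)] on the axis, with z measured from that loop.
Loop 1 (z = 0.105 m): B₁ = 1.33×10⁻⁵ T. Loop 2 (z = 0.02 m): B₂ = 3.86×10⁻⁵ T.
The fields add: B = B₁ + B₂ = 5.19×10⁻⁵ T.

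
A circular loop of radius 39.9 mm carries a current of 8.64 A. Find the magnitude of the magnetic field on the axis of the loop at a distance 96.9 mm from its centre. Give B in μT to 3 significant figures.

B ≈ 7.51 μT

On the axis of a circular loop, B = μ₀IR² / [2(R²+z²)^(3/2)].
R² + z² = (0.0399)² + (0.0969)² = 0.01098 m², and (R²+z²)^(3/2) = 1.15×10⁻³ m³.
B = (4π×10⁻⁷ × 8.64 × 0.001592) / (2 × 1.15×10⁻³) = 7.51×10⁻⁶ T.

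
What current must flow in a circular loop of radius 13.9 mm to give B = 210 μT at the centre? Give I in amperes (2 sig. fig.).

At the centre of a circular loop B = μ₀I/(2R), so I = 2RB/μ₀.
With R = 0.0139 m, I = 2 × 0.0139 × 2.10×10⁻⁴ / (4π×10⁻⁷) = 4.65 A.

I ≈ 4.6 A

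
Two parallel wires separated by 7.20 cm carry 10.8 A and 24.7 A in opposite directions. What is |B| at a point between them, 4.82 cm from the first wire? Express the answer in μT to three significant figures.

Each long wire gives B = μ₀I/(2πd). Distances are d₁ = 0.0482 m and d₂ = 0.0238 m.
B₁ = 4.48×10⁻⁵ T, B₂ = 2.08×10⁻⁴ T.
Between antiparallel currents both contributions point the same way, so they add. B = B₁ + B₂ = 4.48×10⁻⁵ + 2.08×10⁻⁴ = 2.52×10⁻⁴ T.

B ≈ 252 μT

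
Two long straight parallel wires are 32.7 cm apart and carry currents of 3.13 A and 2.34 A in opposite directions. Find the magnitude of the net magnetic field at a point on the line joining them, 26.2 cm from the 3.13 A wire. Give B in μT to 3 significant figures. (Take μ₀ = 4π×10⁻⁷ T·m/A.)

Each long wire gives B = μ₀I/(2πd). Distances are d₁ = 0.262 m and d₂ = 0.065 m.
B₁ = 2.39×10⁻⁶ T, B₂ = 7.20×10⁻⁶ T.
Between antiparallel currents both contributions point the same way, so they add. B = B₁ + B₂ = 2.39×10⁻⁶ + 7.20×10⁻⁶ = 9.59×10⁻⁶ T.

B ≈ 9.59 μT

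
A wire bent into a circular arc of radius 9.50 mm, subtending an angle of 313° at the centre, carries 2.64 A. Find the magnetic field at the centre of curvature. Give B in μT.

The Biot–Savart field of a circular arc at its centre is B = μ₀Iφ/(4πR), with φ = 5.463 rad.
B = (4π×10⁻⁷ × 2.64 × 5.463) / (4π × 0.0095) = 1.52×10⁻⁴ T.

B ≈ 152 μT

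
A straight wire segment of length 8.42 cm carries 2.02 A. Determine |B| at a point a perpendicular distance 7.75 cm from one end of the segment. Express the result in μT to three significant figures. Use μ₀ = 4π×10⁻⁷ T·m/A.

B ≈ 1.92 μT

For a finite straight segment, B = (μ₀I/4πd)(sinθ₁ + sinθ₂), where θ₁, θ₂ are the angles from the perpendicular to each end.
The perpendicular foot is at one end, so the two end-offsets along the wire are 0 and L = 0.0842 m.
sinθ₁ = 0/√(0²+0.0775²) = 0.0000; sinθ₂ = 0.0842/√(0.0842²+0.0775²) = 0.7358.
B = (4π×10⁻⁷ × 2.02) / (4π × 0.0775) × (0.0000 + 0.7358) = 1.92×10⁻⁶ T.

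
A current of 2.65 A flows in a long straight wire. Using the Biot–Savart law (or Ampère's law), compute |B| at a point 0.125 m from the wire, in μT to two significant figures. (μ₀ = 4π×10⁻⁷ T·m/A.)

For an infinitely long straight wire, B = μ₀I/(2πd).
B = (4π×10⁻⁷ × 2.65) / (2π × 0.125) = 4.24×10⁻⁶ T.

B ≈ 4.2 μT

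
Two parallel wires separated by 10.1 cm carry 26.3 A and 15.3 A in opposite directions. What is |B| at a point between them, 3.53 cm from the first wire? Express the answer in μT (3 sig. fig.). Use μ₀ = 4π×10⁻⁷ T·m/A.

B ≈ 196 μT

Each long wire gives B = μ₀I/(2πd). Distances are d₁ = 0.0353 m and d₂ = 0.0657 m.
B₁ = 1.49×10⁻⁴ T, B₂ = 4.66×10⁻⁵ T.
Between antiparallel currents both contributions point the same way, so they add. B = B₁ + B₂ = 1.49×10⁻⁴ + 4.66×10⁻⁵ = 1.96×10⁻⁴ T.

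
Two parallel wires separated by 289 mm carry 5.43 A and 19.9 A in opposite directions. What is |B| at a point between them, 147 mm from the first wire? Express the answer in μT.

Each long wire gives B = μ₀I/(2πd). Distances are d₁ = 0.147 m and d₂ = 0.142 m.
B₁ = 7.39×10⁻⁶ T, B₂ = 2.80×10⁻⁵ T.
Between antiparallel currents both contributions point the same way, so they add. B = B₁ + B₂ = 7.39×10⁻⁶ + 2.80×10⁻⁵ = 3.54×10⁻⁵ T.

B ≈ 35.4 μT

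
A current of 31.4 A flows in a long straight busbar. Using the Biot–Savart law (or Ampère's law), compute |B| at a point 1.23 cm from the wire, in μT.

For an infinitely long straight wire, B = μ₀I/(2πd).
B = (4π×10⁻⁷ × 31.4) / (2π × 0.0123) = 5.11×10⁻⁴ T.

B ≈ 511 μT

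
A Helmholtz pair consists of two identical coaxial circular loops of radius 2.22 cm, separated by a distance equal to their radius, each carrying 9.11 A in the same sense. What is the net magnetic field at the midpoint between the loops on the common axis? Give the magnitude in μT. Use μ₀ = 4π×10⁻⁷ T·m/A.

Each loop contributes B = μ₀IR²/[2(R²+z²)^(3/2)] on the axis, with z measured from that loop.
Loop 1 (z = 0.0111 m): B₁ = 1.84×10⁻⁴ T. Loop 2 (z = 0.0111 m): B₂ = 1.84×10⁻⁴ T.
The fields add: B = B₁ + B₂ = 3.69×10⁻⁴ T.

B ≈ 369 μT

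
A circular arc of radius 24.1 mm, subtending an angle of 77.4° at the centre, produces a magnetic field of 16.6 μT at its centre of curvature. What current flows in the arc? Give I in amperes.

I ≈ 2.96 A

For a circular arc, B = μ₀Iφ/(4πR) with φ in radians; here φ = 1.351 rad.
So I = 4πRB/(μ₀φ) = 4π × 0.0241 × 1.66×10⁻⁵ / (4π×10⁻⁷ × 1.351) = 2.96 A.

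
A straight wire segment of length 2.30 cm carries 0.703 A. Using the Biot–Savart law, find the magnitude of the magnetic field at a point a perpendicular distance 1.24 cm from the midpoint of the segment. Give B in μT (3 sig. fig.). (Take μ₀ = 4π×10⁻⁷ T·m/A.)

B ≈ 7.71 μT

For a finite straight segment, B = (μ₀I/4πd)(sinθ₁ + sinθ₂), where θ₁, θ₂ are the angles from the perpendicular to each end.
The perpendicular from the point meets the wire at its midpoint, so each end is L/2 = 0.0115 m away along the wire.
sinθ₁ = 0.0115/√(0.0115²+0.0124²) = 0.6800; sinθ₂ = 0.0115/√(0.0115²+0.0124²) = 0.6800.
B = (4π×10⁻⁷ × 0.703) / (4π × 0.0124) × (0.6800 + 0.6800) = 7.71×10⁻⁶ T.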